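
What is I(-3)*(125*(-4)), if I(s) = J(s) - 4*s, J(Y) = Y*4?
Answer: 0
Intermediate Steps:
J(Y) = 4*Y
I(s) = 0 (I(s) = 4*s - 4*s = 0)
I(-3)*(125*(-4)) = 0*(125*(-4)) = 0*(-500) = 0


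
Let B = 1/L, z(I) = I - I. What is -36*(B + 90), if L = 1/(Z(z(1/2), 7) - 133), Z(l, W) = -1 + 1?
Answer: 1548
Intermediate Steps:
z(I) = 0
Z(l, W) = 0
L = -1/133 (L = 1/(0 - 133) = 1/(-133) = -1/133 ≈ -0.0075188)
B = -133 (B = 1/(-1/133) = -133)
-36*(B + 90) = -36*(-133 + 90) = -36*(-43) = 1548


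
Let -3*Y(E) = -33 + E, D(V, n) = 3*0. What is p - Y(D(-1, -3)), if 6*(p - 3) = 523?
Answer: 475/6 ≈ 79.167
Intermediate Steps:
D(V, n) = 0
p = 541/6 (p = 3 + (⅙)*523 = 3 + 523/6 = 541/6 ≈ 90.167)
Y(E) = 11 - E/3 (Y(E) = -(-33 + E)/3 = 11 - E/3)
p - Y(D(-1, -3)) = 541/6 - (11 - ⅓*0) = 541/6 - (11 + 0) = 541/6 - 1*11 = 541/6 - 11 = 475/6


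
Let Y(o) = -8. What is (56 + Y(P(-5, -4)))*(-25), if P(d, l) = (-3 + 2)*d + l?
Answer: -1200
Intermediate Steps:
P(d, l) = l - d (P(d, l) = -d + l = l - d)
(56 + Y(P(-5, -4)))*(-25) = (56 - 8)*(-25) = 48*(-25) = -1200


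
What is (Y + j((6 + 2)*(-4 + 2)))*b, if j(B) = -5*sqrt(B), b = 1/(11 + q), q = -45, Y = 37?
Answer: -37/34 + 10*I/17 ≈ -1.0882 + 0.58823*I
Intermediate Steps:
b = -1/34 (b = 1/(11 - 45) = 1/(-34) = -1/34 ≈ -0.029412)
(Y + j((6 + 2)*(-4 + 2)))*b = (37 - 5*sqrt(-4 + 2)*sqrt(6 + 2))*(-1/34) = (37 - 5*4*I)*(-1/34) = (37 - 20*I)*(-1/34) = -37/34 + 10*I/17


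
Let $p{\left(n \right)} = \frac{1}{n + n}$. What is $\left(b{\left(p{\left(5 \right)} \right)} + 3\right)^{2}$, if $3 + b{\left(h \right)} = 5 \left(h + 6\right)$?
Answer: $\frac{3721}{4} \approx 930.25$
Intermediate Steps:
$p{\left(n \right)} = \frac{1}{2 n}$
$b{\left(h \right)} = 27 + 5 h$ ($b{\left(h \right)} = -3 + 5 \left(h + 6\right) = -3 + 5 \left(6 + h\right) = -3 + \left(30 + 5 h\right) = 27 + 5 h$)
$\left(b{\left(p{\left(5 \right)} \right)} + 3\right)^{2} = \left(\left(27 + 5 \frac{1}{2 \cdot 5}\right) + 3\right)^{2} = \left(\left(27 + 5 \cdot \frac{1}{2} \cdot \frac{1}{5}\right) + 3\right)^{2} = \left(\left(27 + 5 \cdot \frac{1}{10}\right) + 3\right)^{2} = \left(\left(27 + \frac{1}{2}\right) + 3\right)^{2} = \left(\frac{55}{2} + 3\right)^{2} = \left(\frac{61}{2}\right)^{2} = \frac{3721}{4}$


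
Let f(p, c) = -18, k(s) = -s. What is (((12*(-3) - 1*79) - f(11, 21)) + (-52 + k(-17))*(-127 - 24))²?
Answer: 26915344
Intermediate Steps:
(((12*(-3) - 1*79) - f(11, 21)) + (-52 + k(-17))*(-127 - 24))² = (((12*(-3) - 1*79) - 1*(-18)) + (-52 - 1*(-17))*(-127 - 24))² = (((-36 - 79) + 18) + (-52 + 17)*(-151))² = ((-115 + 18) - 35*(-151))² = (-97 + 5285)² = 5188² = 26915344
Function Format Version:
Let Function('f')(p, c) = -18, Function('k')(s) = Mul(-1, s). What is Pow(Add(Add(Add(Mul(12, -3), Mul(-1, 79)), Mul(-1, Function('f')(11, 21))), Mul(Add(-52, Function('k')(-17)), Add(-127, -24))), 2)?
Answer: 26915344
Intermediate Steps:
Pow(Add(Add(Add(Mul(12, -3), Mul(-1, 79)), Mul(-1, Function('f')(11, 21))), Mul(Add(-52, Function('k')(-17)), Add(-127, -24))), 2) = Pow(Add(Add(Add(Mul(12, -3), Mul(-1, 79)), Mul(-1, -18)), Mul(Add(-52, Mul(-1, -17)), Add(-127, -24))), 2) = Pow(Add(Add(Add(-36, -79), 18), Mul(Add(-52, 17), -151)), 2) = Pow(Add(Add(-115, 18), Mul(-35, -151)), 2) = Pow(Add(-97, 5285), 2) = Pow(5188, 2) = 26915344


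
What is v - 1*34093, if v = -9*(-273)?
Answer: -31636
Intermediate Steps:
v = 2457
v - 1*34093 = 2457 - 1*34093 = 2457 - 34093 = -31636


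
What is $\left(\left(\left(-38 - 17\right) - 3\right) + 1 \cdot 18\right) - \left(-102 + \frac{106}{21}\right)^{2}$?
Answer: $- \frac{4162936}{441} \approx -9439.8$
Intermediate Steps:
$\left(\left(\left(-38 - 17\right) - 3\right) + 1 \cdot 18\right) - \left(-102 + \frac{106}{21}\right)^{2} = \left(\left(-55 - 3\right) + 18\right) - \left(-102 + 106 \cdot \frac{1}{21}\right)^{2} = \left(-58 + 18\right) - \left(-102 + \frac{106}{21}\right)^{2} = -40 - \left(- \frac{2036}{21}\right)^{2} = -40 - \frac{4145296}{441} = - \frac{4162936}{441}$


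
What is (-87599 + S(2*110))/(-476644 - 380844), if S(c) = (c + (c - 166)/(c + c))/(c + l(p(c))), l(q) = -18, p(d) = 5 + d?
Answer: 3892851133/38106766720 ≈ 0.10216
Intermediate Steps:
S(c) = (c + (-166 + c)/(2*c))/(-18 + c) (S(c) = (c + (c - 166)/(c + c))/(c - 18) = (c + (-166 + c)/((2*c)))/(-18 + c) = (c + (-166 + c)*(1/(2*c)))/(-18 + c) = (c + (-166 + c)/(2*c))/(-18 + c))
(-87599 + S(2*110))/(-476644 - 380844) = (-87599 + (-83 + (2*110)² + (2*110)/2)/(((2*110))*(-18 + 2*110)))/(-476644 - 380844) = (-87599 + (-83 + 220² + (½)*220)/(220*(-18 + 220)))/(-857488) = (-87599 + (1/220)*(-83 + 48400 + 110)/202)*(-1/857488) = (-87599 + (1/220)*(1/202)*48427)*(-1/857488) = (-87599 + 48427/44440)*(-1/857488) = -3892851133/44440*(-1/857488) = 3892851133/38106766720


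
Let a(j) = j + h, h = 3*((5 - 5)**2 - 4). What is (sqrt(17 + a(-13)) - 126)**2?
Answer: 15868 - 504*I*sqrt(2) ≈ 15868.0 - 712.76*I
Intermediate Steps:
h = -12 (h = 3*(0**2 - 4) = 3*(0 - 4) = 3*(-4) = -12)
a(j) = -12 + j (a(j) = j - 12 = -12 + j)
(sqrt(17 + a(-13)) - 126)**2 = (sqrt(17 + (-12 - 13)) - 126)**2 = (sqrt(17 - 25) - 126)**2 = (sqrt(-8) - 126)**2 = (2*I*sqrt(2) - 126)**2 = (-126 + 2*I*sqrt(2))**2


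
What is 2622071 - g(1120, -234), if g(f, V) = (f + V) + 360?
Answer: 2620825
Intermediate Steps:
g(f, V) = 360 + V + f (g(f, V) = (V + f) + 360 = 360 + V + f)
2622071 - g(1120, -234) = 2622071 - (360 - 234 + 1120) = 2622071 - 1*1246 = 2622071 - 1246 = 2620825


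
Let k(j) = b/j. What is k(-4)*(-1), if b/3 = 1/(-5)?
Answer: -3/20 ≈ -0.15000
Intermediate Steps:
b = -⅗ (b = 3*(1/(-5)) = 3*(1*(-⅕)) = 3*(-⅕) = -⅗ ≈ -0.60000)
k(j) = -3/(5*j)
k(-4)*(-1) = -⅗/(-4)*(-1) = -⅗*(-¼)*(-1) = (3/20)*(-1) = -3/20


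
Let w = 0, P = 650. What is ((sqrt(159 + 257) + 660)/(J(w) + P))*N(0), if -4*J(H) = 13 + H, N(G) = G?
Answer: 0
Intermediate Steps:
J(H) = -13/4 - H/4 (J(H) = -(13 + H)/4 = -13/4 - H/4)
((sqrt(159 + 257) + 660)/(J(w) + P))*N(0) = ((sqrt(159 + 257) + 660)/((-13/4 - 1/4*0) + 650))*0 = ((sqrt(416) + 660)/((-13/4 + 0) + 650))*0 = ((4*sqrt(26) + 660)/(-13/4 + 650))*0 = ((660 + 4*sqrt(26))/(2587/4))*0 = ((660 + 4*sqrt(26))*(4/2587))*0 = (2640/2587 + 16*sqrt(26)/2587)*0 = 0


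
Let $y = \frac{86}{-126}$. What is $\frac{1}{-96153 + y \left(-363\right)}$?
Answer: $- \frac{21}{2014010} \approx -1.0427 \cdot 10^{-5}$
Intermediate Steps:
$y = - \frac{43}{63}$ ($y = 86 \left(- \frac{1}{126}\right) = - \frac{43}{63} \approx -0.68254$)
$\frac{1}{-96153 + y \left(-363\right)} = \frac{1}{-96153 - - \frac{5203}{21}} = \frac{1}{-96153 + \frac{5203}{21}} = \frac{1}{- \frac{2014010}{21}} = - \frac{21}{2014010}$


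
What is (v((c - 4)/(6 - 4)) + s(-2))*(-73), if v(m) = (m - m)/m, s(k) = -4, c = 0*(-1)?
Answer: 292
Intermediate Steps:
c = 0
v(m) = 0 (v(m) = 0/m = 0)
(v((c - 4)/(6 - 4)) + s(-2))*(-73) = (0 - 4)*(-73) = -4*(-73) = 292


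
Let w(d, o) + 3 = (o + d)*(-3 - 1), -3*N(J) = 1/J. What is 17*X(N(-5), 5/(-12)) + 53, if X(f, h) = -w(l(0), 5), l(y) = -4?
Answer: 172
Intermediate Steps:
N(J) = -1/(3*J)
w(d, o) = -3 - 4*d - 4*o (w(d, o) = -3 + (o + d)*(-3 - 1) = -3 + (d + o)*(-4) = -3 + (-4*d - 4*o) = -3 - 4*d - 4*o)
X(f, h) = 7 (X(f, h) = -(-3 - 4*(-4) - 4*5) = -(-3 + 16 - 20) = -1*(-7) = 7)
17*X(N(-5), 5/(-12)) + 53 = 17*7 + 53 = 119 + 53 = 172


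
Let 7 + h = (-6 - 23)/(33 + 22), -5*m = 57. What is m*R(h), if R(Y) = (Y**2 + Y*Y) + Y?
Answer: -18241254/15125 ≈ -1206.0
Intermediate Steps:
m = -57/5 (m = -1/5*57 = -57/5 ≈ -11.400)
h = -414/55 (h = -7 + (-6 - 23)/(33 + 22) = -7 - 29/55 = -414/55 ≈ -7.5273)
R(Y) = Y + 2*Y**2 (R(Y) = (Y**2 + Y**2) + Y = 2*Y**2 + Y = Y + 2*Y**2)
m*R(h) = -(-23598)*(1 + 2*(-414/55))/275 = -(-23598)*(1 - 828/55)/275 = -(-23598)*(-773)/(275*55) = -57/5*320022/3025 = -18241254/15125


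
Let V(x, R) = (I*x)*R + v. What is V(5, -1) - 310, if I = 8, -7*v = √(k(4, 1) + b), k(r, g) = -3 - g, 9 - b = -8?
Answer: -350 - √13/7 ≈ -350.52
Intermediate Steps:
b = 17 (b = 9 - 1*(-8) = 9 + 8 = 17)
v = -√13/7 (v = -√((-3 - 1*1) + 17)/7 = -√((-3 - 1) + 17)/7 = -√(-4 + 17)/7 = -√13/7 ≈ -0.51508)
V(x, R) = -√13/7 + 8*R*x (V(x, R) = (8*x)*R - √13/7 = 8*R*x - √13/7 = -√13/7 + 8*R*x)
V(5, -1) - 310 = (-√13/7 + 8*(-1)*5) - 310 = (-√13/7 - 40) - 310 = (-40 - √13/7) - 310 = -350 - √13/7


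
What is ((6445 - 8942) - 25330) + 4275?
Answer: -23552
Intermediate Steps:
((6445 - 8942) - 25330) + 4275 = (-2497 - 25330) + 4275 = -27827 + 4275 = -23552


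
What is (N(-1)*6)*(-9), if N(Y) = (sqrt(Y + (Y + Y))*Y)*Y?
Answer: -54*I*sqrt(3) ≈ -93.531*I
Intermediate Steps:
N(Y) = sqrt(3)*Y**(5/2) (N(Y) = (sqrt(Y + 2*Y)*Y)*Y = (sqrt(3*Y)*Y)*Y = ((sqrt(3)*sqrt(Y))*Y)*Y = (sqrt(3)*Y**(3/2))*Y = sqrt(3)*Y**(5/2))
(N(-1)*6)*(-9) = ((sqrt(3)*(-1)**(5/2))*6)*(-9) = ((sqrt(3)*I)*6)*(-9) = ((I*sqrt(3))*6)*(-9) = (6*I*sqrt(3))*(-9) = -54*I*sqrt(3)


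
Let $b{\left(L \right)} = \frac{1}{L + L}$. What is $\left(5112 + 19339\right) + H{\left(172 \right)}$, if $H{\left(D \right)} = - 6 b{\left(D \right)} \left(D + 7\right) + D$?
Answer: $\frac{4234619}{172} \approx 24620.0$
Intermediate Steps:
$b{\left(L \right)} = \frac{1}{2 L}$
$H{\left(D \right)} = D - \frac{3 \left(7 + D\right)}{D}$ ($H{\left(D \right)} = - 6 \frac{1}{2 D} \left(D + 7\right) + D = - 6 \frac{1}{2 D} \left(7 + D\right) + D = - 6 \frac{7 + D}{2 D} + D = - \frac{3 \left(7 + D\right)}{D} + D = D - \frac{3 \left(7 + D\right)}{D}$)
$\left(5112 + 19339\right) + H{\left(172 \right)} = \left(5112 + 19339\right) - \left(-169 + \frac{21}{172}\right) = 24451 - - \frac{29047}{172} = 24451 + \frac{29047}{172} = \frac{4234619}{172}$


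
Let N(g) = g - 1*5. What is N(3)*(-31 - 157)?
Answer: 376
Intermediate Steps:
N(g) = -5 + g (N(g) = g - 5 = -5 + g)
N(3)*(-31 - 157) = (-5 + 3)*(-31 - 157) = -2*(-188) = 376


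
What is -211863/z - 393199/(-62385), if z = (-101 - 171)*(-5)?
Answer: -2536464523/16968720 ≈ -149.48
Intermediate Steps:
z = 1360 (z = -272*(-5) = 1360)
-211863/z - 393199/(-62385) = -211863/1360 - 393199/(-62385) = -211863*1/1360 - 393199*(-1/62385) = -211863/1360 + 393199/62385 = -2536464523/16968720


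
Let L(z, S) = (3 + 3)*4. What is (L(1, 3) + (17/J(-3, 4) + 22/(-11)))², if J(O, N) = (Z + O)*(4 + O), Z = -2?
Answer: 8649/25 ≈ 345.96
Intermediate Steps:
L(z, S) = 24 (L(z, S) = 6*4 = 24)
J(O, N) = (-2 + O)*(4 + O)
(L(1, 3) + (17/J(-3, 4) + 22/(-11)))² = (24 + (17/(-8 + (-3)² + 2*(-3)) + 22/(-11)))² = (24 + (17/(-8 + 9 - 6) + 22*(-1/11)))² = (24 + (17/(-5) - 2))² = (24 + (17*(-⅕) - 2))² = (24 + (-17/5 - 2))² = (24 - 27/5)² = (93/5)² = 8649/25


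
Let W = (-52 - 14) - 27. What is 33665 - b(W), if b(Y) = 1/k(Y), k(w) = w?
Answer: 3130846/93 ≈ 33665.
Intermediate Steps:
W = -93 (W = -66 - 27 = -93)
b(Y) = 1/Y
33665 - b(W) = 33665 - 1/(-93) = 33665 - 1*(-1/93) = 33665 + 1/93 = 3130846/93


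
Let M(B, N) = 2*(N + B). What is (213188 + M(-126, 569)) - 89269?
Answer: 124805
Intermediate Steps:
M(B, N) = 2*B + 2*N (M(B, N) = 2*(B + N) = 2*B + 2*N)
(213188 + M(-126, 569)) - 89269 = (213188 + (2*(-126) + 2*569)) - 89269 = (213188 + (-252 + 1138)) - 89269 = (213188 + 886) - 89269 = 214074 - 89269 = 124805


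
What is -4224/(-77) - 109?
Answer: -379/7 ≈ -54.143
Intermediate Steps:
-4224/(-77) - 109 = -4224*(-1)/77 - 109 = -66*(-64/77) - 109 = 384/7 - 109 = -379/7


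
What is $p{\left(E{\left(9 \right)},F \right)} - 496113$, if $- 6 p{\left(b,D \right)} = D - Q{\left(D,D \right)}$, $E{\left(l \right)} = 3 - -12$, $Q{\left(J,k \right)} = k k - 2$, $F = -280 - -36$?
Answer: $-486150$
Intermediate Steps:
$F = -244$ ($F = -280 + 36 = -244$)
$Q{\left(J,k \right)} = -2 + k^{2}$ ($Q{\left(J,k \right)} = k^{2} - 2 = -2 + k^{2}$)
$E{\left(l \right)} = 15$ ($E{\left(l \right)} = 3 + 12 = 15$)
$p{\left(b,D \right)} = - \frac{1}{3} - \frac{D}{6} + \frac{D^{2}}{6}$ ($p{\left(b,D \right)} = - \frac{D - \left(-2 + D^{2}\right)}{6} = - \frac{2 + D - D^{2}}{6} = - \frac{1}{3} - \frac{D}{6} + \frac{D^{2}}{6}$)
$p{\left(E{\left(9 \right)},F \right)} - 496113 = \left(- \frac{1}{3} - - \frac{122}{3} + \frac{\left(-244\right)^{2}}{6}\right) - 496113 = \left(- \frac{1}{3} + \frac{122}{3} + \frac{1}{6} \cdot 59536\right) - 496113 = \left(- \frac{1}{3} + \frac{122}{3} + \frac{29768}{3}\right) - 496113 = 9963 - 496113 = -486150$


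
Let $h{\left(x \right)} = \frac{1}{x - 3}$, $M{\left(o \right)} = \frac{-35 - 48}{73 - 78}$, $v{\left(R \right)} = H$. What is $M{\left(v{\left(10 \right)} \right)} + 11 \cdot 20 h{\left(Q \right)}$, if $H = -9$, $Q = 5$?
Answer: $\frac{633}{5} \approx 126.6$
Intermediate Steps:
$v{\left(R \right)} = -9$
$M{\left(o \right)} = \frac{83}{5}$ ($M{\left(o \right)} = - \frac{83}{-5} = \left(-83\right) \left(- \frac{1}{5}\right) = \frac{83}{5}$)
$h{\left(x \right)} = \frac{1}{-3 + x}$ ($h{\left(x \right)} = \frac{1}{x - 3} = \frac{1}{-3 + x}$)
$M{\left(v{\left(10 \right)} \right)} + 11 \cdot 20 h{\left(Q \right)} = \frac{83}{5} + \frac{11 \cdot 20}{-3 + 5} = \frac{83}{5} + \frac{220}{2} = \frac{83}{5} + 220 \cdot \frac{1}{2} = \frac{83}{5} + 110 = \frac{633}{5}$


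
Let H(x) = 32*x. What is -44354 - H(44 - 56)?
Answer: -43970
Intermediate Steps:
-44354 - H(44 - 56) = -44354 - 32*(44 - 56) = -44354 - 32*(-12) = -44354 - 1*(-384) = -44354 + 384 = -43970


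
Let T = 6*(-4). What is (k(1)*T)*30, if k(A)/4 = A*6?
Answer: -17280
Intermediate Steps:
k(A) = 24*A (k(A) = 4*(A*6) = 4*(6*A) = 24*A)
T = -24
(k(1)*T)*30 = ((24*1)*(-24))*30 = (24*(-24))*30 = -576*30 = -17280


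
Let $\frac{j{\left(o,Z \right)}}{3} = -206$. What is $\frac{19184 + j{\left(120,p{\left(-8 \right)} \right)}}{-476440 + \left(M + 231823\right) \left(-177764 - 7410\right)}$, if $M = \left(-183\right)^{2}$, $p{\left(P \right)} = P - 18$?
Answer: $- \frac{9283}{24564680364} \approx -3.779 \cdot 10^{-7}$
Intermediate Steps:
$p{\left(P \right)} = -18 + P$
$j{\left(o,Z \right)} = -618$ ($j{\left(o,Z \right)} = 3 \left(-206\right) = -618$)
$M = 33489$
$\frac{19184 + j{\left(120,p{\left(-8 \right)} \right)}}{-476440 + \left(M + 231823\right) \left(-177764 - 7410\right)} = \frac{19184 - 618}{-476440 + \left(33489 + 231823\right) \left(-177764 - 7410\right)} = \frac{18566}{-476440 + 265312 \left(-185174\right)} = \frac{18566}{-476440 - 49128884288} = \frac{18566}{-49129360728} = 18566 \left(- \frac{1}{49129360728}\right) = - \frac{9283}{24564680364}$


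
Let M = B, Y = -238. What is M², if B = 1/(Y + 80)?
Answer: 1/24964 ≈ 4.0058e-5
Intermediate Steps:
B = -1/158 (B = 1/(-238 + 80) = 1/(-158) = -1/158 ≈ -0.0063291)
M = -1/158 ≈ -0.0063291
M² = (-1/158)² = 1/24964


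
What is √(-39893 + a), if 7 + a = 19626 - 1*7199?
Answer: I*√27473 ≈ 165.75*I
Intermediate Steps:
a = 12420 (a = -7 + (19626 - 1*7199) = -7 + (19626 - 7199) = -7 + 12427 = 12420)
√(-39893 + a) = √(-39893 + 12420) = √(-27473) = I*√27473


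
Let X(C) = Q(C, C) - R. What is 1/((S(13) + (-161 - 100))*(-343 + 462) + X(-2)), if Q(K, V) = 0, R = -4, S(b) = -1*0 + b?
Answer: -1/29508 ≈ -3.3889e-5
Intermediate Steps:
S(b) = b (S(b) = 0 + b = b)
X(C) = 4 (X(C) = 0 - 1*(-4) = 0 + 4 = 4)
1/((S(13) + (-161 - 100))*(-343 + 462) + X(-2)) = 1/((13 + (-161 - 100))*(-343 + 462) + 4) = 1/((13 - 261)*119 + 4) = 1/(-248*119 + 4) = 1/(-29512 + 4) = 1/(-29508) = -1/29508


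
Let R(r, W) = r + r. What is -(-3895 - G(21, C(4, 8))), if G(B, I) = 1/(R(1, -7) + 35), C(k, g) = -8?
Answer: 144116/37 ≈ 3895.0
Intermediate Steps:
R(r, W) = 2*r
G(B, I) = 1/37 (G(B, I) = 1/(2*1 + 35) = 1/(2 + 35) = 1/37)
-(-3895 - G(21, C(4, 8))) = -(-3895 - 1*1/37) = -(-3895 - 1/37) = -1*(-144116/37) = 144116/37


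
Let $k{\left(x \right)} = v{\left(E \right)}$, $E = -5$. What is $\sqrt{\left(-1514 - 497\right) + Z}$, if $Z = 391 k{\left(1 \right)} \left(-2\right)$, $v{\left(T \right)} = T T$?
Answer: $i \sqrt{21561} \approx 146.84 i$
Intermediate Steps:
$v{\left(T \right)} = T^{2}$
$k{\left(x \right)} = 25$ ($k{\left(x \right)} = \left(-5\right)^{2} = 25$)
$Z = -19550$ ($Z = 391 \cdot 25 \left(-2\right) = 391 \left(-50\right) = -19550$)
$\sqrt{\left(-1514 - 497\right) + Z} = \sqrt{\left(-1514 - 497\right) - 19550} = \sqrt{-2011 - 19550} = \sqrt{-21561} = i \sqrt{21561}$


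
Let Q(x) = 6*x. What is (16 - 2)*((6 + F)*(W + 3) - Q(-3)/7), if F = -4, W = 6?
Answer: 288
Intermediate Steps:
(16 - 2)*((6 + F)*(W + 3) - Q(-3)/7) = (16 - 2)*((6 - 4)*(6 + 3) - 6*(-3)/7) = 14*(2*9 - (-18)/7) = 14*(18 - 1*(-18/7)) = 14*(18 + 18/7) = 14*(144/7) = 288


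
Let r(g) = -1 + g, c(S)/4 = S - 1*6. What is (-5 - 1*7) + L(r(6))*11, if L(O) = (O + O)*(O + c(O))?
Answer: 98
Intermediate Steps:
c(S) = -24 + 4*S (c(S) = 4*(S - 1*6) = 4*(S - 6) = 4*(-6 + S) = -24 + 4*S)
L(O) = 2*O*(-24 + 5*O) (L(O) = (O + O)*(O + (-24 + 4*O)) = (2*O)*(-24 + 5*O) = 2*O*(-24 + 5*O))
(-5 - 1*7) + L(r(6))*11 = (-5 - 1*7) + (2*(-1 + 6)*(-24 + 5*(-1 + 6)))*11 = (-5 - 7) + (2*5*(-24 + 5*5))*11 = -12 + (2*5*(-24 + 25))*11 = -12 + (2*5*1)*11 = -12 + 10*11 = -12 + 110 = 98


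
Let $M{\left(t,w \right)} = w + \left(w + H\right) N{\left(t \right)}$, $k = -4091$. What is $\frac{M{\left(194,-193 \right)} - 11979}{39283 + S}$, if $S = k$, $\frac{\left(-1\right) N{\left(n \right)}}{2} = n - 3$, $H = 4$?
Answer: $\frac{30013}{17596} \approx 1.7057$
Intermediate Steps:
$N{\left(n \right)} = 6 - 2 n$ ($N{\left(n \right)} = - 2 \left(n - 3\right) = - 2 \left(-3 + n\right) = 6 - 2 n$)
$S = -4091$
$M{\left(t,w \right)} = w + \left(4 + w\right) \left(6 - 2 t\right)$ ($M{\left(t,w \right)} = w + \left(w + 4\right) \left(6 - 2 t\right) = w + \left(4 + w\right) \left(6 - 2 t\right)$)
$\frac{M{\left(194,-193 \right)} - 11979}{39283 + S} = \frac{\left(24 - 193 - 1552 - - 386 \left(-3 + 194\right)\right) - 11979}{39283 - 4091} = \frac{\left(24 - 193 - 1552 - \left(-386\right) 191\right) - 11979}{35192} = \left(\left(24 - 193 - 1552 + 73726\right) - 11979\right) \frac{1}{35192} = \left(72005 - 11979\right) \frac{1}{35192} = 60026 \cdot \frac{1}{35192} = \frac{30013}{17596}$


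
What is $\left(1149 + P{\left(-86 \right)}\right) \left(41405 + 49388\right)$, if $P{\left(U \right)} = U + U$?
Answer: $88704761$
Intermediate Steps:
$P{\left(U \right)} = 2 U$
$\left(1149 + P{\left(-86 \right)}\right) \left(41405 + 49388\right) = \left(1149 + 2 \left(-86\right)\right) \left(41405 + 49388\right) = \left(1149 - 172\right) 90793 = 977 \cdot 90793 = 88704761$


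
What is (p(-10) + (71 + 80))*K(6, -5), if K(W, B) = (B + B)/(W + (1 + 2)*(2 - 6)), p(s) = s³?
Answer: -1415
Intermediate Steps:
K(W, B) = 2*B/(-12 + W) (K(W, B) = (2*B)/(W + 3*(-4)) = (2*B)/(W - 12) = (2*B)/(-12 + W) = 2*B/(-12 + W))
(p(-10) + (71 + 80))*K(6, -5) = ((-10)³ + (71 + 80))*(2*(-5)/(-12 + 6)) = (-1000 + 151)*(2*(-5)/(-6)) = -1698*(-5)*(-1)/6 = -849*5/3 = -1415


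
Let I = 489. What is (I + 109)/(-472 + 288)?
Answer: -13/4 ≈ -3.2500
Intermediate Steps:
(I + 109)/(-472 + 288) = (489 + 109)/(-472 + 288) = 598/(-184) = 598*(-1/184) = -13/4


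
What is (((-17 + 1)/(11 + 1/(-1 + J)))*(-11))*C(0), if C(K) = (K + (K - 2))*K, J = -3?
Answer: 0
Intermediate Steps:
C(K) = K*(-2 + 2*K) (C(K) = (K + (-2 + K))*K = (-2 + 2*K)*K = K*(-2 + 2*K))
(((-17 + 1)/(11 + 1/(-1 + J)))*(-11))*C(0) = (((-17 + 1)/(11 + 1/(-1 - 3)))*(-11))*(2*0*(-1 + 0)) = (-16/(11 + 1/(-4))*(-11))*(2*0*(-1)) = (-16/(11 - 1/4)*(-11))*0 = (-16/43/4*(-11))*0 = (-16*4/43*(-11))*0 = -64/43*(-11)*0 = (704/43)*0 = 0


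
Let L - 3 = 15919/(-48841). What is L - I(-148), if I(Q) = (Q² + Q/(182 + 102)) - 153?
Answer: -75415101960/3467711 ≈ -21748.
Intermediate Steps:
I(Q) = -153 + Q² + Q/284 (I(Q) = (Q² + Q/284) - 153 = -153 + Q² + Q/284)
L = 130604/48841 (L = 3 + 15919/(-48841) = 3 + 15919*(-1/48841) = 3 - 15919/48841 = 130604/48841 ≈ 2.6741)
L - I(-148) = 130604/48841 - (-153 + (-148)² + (1/284)*(-148)) = 130604/48841 - (-153 + 21904 - 37/71) = 130604/48841 - 1*1544284/71 = 130604/48841 - 1544284/71 = -75415101960/3467711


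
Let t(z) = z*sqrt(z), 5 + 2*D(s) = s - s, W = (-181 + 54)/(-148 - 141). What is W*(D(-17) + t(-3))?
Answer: -635/578 - 381*I*sqrt(3)/289 ≈ -1.0986 - 2.2834*I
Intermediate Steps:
W = 127/289 (W = -127/(-289) = -127*(-1/289) = 127/289 ≈ 0.43945)
D(s) = -5/2 (D(s) = -5/2 + (s - s)/2 = -5/2 + (1/2)*0 = -5/2 + 0 = -5/2)
t(z) = z**(3/2)
W*(D(-17) + t(-3)) = 127*(-5/2 + (-3)**(3/2))/289 = 127*(-5/2 - 3*I*sqrt(3))/289 = -635/578 - 381*I*sqrt(3)/289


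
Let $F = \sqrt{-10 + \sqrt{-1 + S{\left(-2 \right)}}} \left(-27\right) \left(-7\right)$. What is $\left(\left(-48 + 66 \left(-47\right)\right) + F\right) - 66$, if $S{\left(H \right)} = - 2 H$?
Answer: $-3216 + 189 i \sqrt{10 - \sqrt{3}} \approx -3216.0 + 543.45 i$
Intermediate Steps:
$F = 189 \sqrt{-10 + \sqrt{3}}$ ($F = \sqrt{-10 + \sqrt{-1 - -4}} \left(-27\right) \left(-7\right) = \sqrt{-10 + \sqrt{-1 + 4}} \left(-27\right) \left(-7\right) = \sqrt{-10 + \sqrt{3}} \left(-27\right) \left(-7\right) = - 27 \sqrt{-10 + \sqrt{3}} \left(-7\right) = 189 \sqrt{-10 + \sqrt{3}} \approx 543.45 i$)
$\left(\left(-48 + 66 \left(-47\right)\right) + F\right) - 66 = \left(\left(-48 + 66 \left(-47\right)\right) + 189 \sqrt{-10 + \sqrt{3}}\right) - 66 = \left(\left(-48 - 3102\right) + 189 \sqrt{-10 + \sqrt{3}}\right) - 66 = \left(-3150 + 189 \sqrt{-10 + \sqrt{3}}\right) - 66 = -3216 + 189 \sqrt{-10 + \sqrt{3}}$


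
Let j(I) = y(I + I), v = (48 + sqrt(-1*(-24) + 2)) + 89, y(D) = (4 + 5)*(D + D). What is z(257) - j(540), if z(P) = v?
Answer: -19303 + sqrt(26) ≈ -19298.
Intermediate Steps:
y(D) = 18*D (y(D) = 9*(2*D) = 18*D)
v = 137 + sqrt(26) (v = (48 + sqrt(24 + 2)) + 89 = (48 + sqrt(26)) + 89 = 137 + sqrt(26) ≈ 142.10)
j(I) = 36*I (j(I) = 18*(I + I) = 18*(2*I) = 36*I)
z(P) = 137 + sqrt(26)
z(257) - j(540) = (137 + sqrt(26)) - 36*540 = (137 + sqrt(26)) - 1*19440 = (137 + sqrt(26)) - 19440 = -19303 + sqrt(26)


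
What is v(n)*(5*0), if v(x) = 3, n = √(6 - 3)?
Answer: 0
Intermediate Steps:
n = √3 ≈ 1.7320
v(n)*(5*0) = 3*(5*0) = 3*0 = 0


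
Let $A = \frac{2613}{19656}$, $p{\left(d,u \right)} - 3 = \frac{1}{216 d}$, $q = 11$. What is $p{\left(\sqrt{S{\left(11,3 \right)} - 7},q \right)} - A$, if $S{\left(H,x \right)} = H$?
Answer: $\frac{8677}{3024} \approx 2.8694$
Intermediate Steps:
$p{\left(d,u \right)} = 3 + \frac{1}{216 d}$
$A = \frac{67}{504}$ ($A = 2613 \cdot \frac{1}{19656} = \frac{67}{504} \approx 0.13294$)
$p{\left(\sqrt{S{\left(11,3 \right)} - 7},q \right)} - A = \left(3 + \frac{1}{216 \sqrt{11 - 7}}\right) - \frac{67}{504} = \left(3 + \frac{1}{216 \sqrt{4}}\right) - \frac{67}{504} = \left(3 + \frac{1}{216 \cdot 2}\right) - \frac{67}{504} = \left(3 + \frac{1}{216} \cdot \frac{1}{2}\right) - \frac{67}{504} = \left(3 + \frac{1}{432}\right) - \frac{67}{504} = \frac{1297}{432} - \frac{67}{504} = \frac{8677}{3024}$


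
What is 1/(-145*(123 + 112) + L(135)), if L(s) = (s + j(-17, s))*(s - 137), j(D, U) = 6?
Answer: -1/34357 ≈ -2.9106e-5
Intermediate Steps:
L(s) = (-137 + s)*(6 + s) (L(s) = (s + 6)*(s - 137) = (6 + s)*(-137 + s) = (-137 + s)*(6 + s))
1/(-145*(123 + 112) + L(135)) = 1/(-145*(123 + 112) + (-822 + 135² - 131*135)) = 1/(-145*235 + (-822 + 18225 - 17685)) = 1/(-34075 - 282) = 1/(-34357) = -1/34357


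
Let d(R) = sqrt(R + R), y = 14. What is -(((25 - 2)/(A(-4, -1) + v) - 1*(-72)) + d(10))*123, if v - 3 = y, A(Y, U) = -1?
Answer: -144525/16 - 246*sqrt(5) ≈ -9582.9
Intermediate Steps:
v = 17 (v = 3 + 14 = 17)
d(R) = sqrt(2)*sqrt(R) (d(R) = sqrt(2*R) = sqrt(2)*sqrt(R))
-(((25 - 2)/(A(-4, -1) + v) - 1*(-72)) + d(10))*123 = -(((25 - 2)/(-1 + 17) - 1*(-72)) + sqrt(2)*sqrt(10))*123 = -((23/16 + 72) + 2*sqrt(5))*123 = -(1175/16 + 2*sqrt(5))*123 = -(144525/16 + 246*sqrt(5)) = -144525/16 - 246*sqrt(5)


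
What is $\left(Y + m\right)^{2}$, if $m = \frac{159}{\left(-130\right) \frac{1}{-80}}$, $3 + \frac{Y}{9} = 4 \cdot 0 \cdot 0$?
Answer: $\frac{848241}{169} \approx 5019.2$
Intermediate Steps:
$Y = -27$ ($Y = -27 + 9 \cdot 4 \cdot 0 \cdot 0 = -27 + 9 \cdot 0 \cdot 0 = -27 + 9 \cdot 0 = -27 + 0 = -27$)
$m = \frac{1272}{13}$ ($m = \frac{159}{\left(-130\right) \left(- \frac{1}{80}\right)} = \frac{159}{\frac{13}{8}} = 159 \cdot \frac{8}{13} = \frac{1272}{13} \approx 97.846$)
$\left(Y + m\right)^{2} = \left(-27 + \frac{1272}{13}\right)^{2} = \left(\frac{921}{13}\right)^{2} = \frac{848241}{169}$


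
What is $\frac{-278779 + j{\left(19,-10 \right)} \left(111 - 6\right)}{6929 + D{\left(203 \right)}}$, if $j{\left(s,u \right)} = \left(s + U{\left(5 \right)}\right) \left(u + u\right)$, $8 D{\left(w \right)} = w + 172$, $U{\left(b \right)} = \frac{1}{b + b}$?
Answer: $- \frac{2551112}{55807} \approx -45.713$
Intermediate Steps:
$U{\left(b \right)} = \frac{1}{2 b}$
$D{\left(w \right)} = \frac{43}{2} + \frac{w}{8}$ ($D{\left(w \right)} = \frac{w + 172}{8} = \frac{172 + w}{8} = \frac{43}{2} + \frac{w}{8}$)
$j{\left(s,u \right)} = 2 u \left(\frac{1}{10} + s\right)$ ($j{\left(s,u \right)} = \left(s + \frac{1}{2 \cdot 5}\right) \left(u + u\right) = \left(s + \frac{1}{2} \cdot \frac{1}{5}\right) 2 u = \left(s + \frac{1}{10}\right) 2 u = \left(\frac{1}{10} + s\right) 2 u = 2 u \left(\frac{1}{10} + s\right)$)
$\frac{-278779 + j{\left(19,-10 \right)} \left(111 - 6\right)}{6929 + D{\left(203 \right)}} = \frac{-278779 + \frac{1}{5} \left(-10\right) \left(1 + 10 \cdot 19\right) \left(111 - 6\right)}{6929 + \left(\frac{43}{2} + \frac{1}{8} \cdot 203\right)} = \frac{-278779 + \frac{1}{5} \left(-10\right) \left(1 + 190\right) 105}{6929 + \left(\frac{43}{2} + \frac{203}{8}\right)} = \frac{-278779 + \frac{1}{5} \left(-10\right) 191 \cdot 105}{6929 + \frac{375}{8}} = \frac{-278779 - 40110}{\frac{55807}{8}} = \left(-278779 - 40110\right) \frac{8}{55807} = \left(-318889\right) \frac{8}{55807} = - \frac{2551112}{55807}$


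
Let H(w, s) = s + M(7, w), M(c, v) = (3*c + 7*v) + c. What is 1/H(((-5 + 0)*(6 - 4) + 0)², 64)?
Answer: 1/792 ≈ 0.0012626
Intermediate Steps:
M(c, v) = 4*c + 7*v
H(w, s) = 28 + s + 7*w (H(w, s) = s + (4*7 + 7*w) = s + (28 + 7*w) = 28 + s + 7*w)
1/H(((-5 + 0)*(6 - 4) + 0)², 64) = 1/(28 + 64 + 7*((-5 + 0)*(6 - 4) + 0)²) = 1/(28 + 64 + 7*(-5*2 + 0)²) = 1/(28 + 64 + 7*(-10 + 0)²) = 1/(28 + 64 + 7*(-10)²) = 1/(28 + 64 + 7*100) = 1/(28 + 64 + 700) = 1/792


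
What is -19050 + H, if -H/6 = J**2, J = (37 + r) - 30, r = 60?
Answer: -45984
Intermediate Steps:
J = 67 (J = (37 + 60) - 30 = 97 - 30 = 67)
H = -26934 (H = -6*67**2 = -6*4489 = -26934)
-19050 + H = -19050 - 26934 = -45984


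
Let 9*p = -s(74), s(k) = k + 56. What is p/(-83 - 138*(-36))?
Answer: -26/8793 ≈ -0.0029569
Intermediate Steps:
s(k) = 56 + k
p = -130/9 (p = (-(56 + 74))/9 = (-1*130)/9 = (⅑)*(-130) = -130/9 ≈ -14.444)
p/(-83 - 138*(-36)) = -130/(9*(-83 - 138*(-36))) = -130/(9*(-83 + 4968)) = -130/9/4885 = -130/9*1/4885 = -26/8793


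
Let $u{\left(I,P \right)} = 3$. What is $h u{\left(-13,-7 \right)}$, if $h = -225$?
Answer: $-675$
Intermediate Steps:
$h u{\left(-13,-7 \right)} = \left(-225\right) 3 = -675$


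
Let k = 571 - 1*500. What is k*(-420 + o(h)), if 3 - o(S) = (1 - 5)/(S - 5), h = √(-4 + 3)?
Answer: -385601/13 - 142*I/13 ≈ -29662.0 - 10.923*I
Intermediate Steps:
h = I (h = √(-1) = I ≈ 1.0*I)
o(S) = 3 + 4/(-5 + S) (o(S) = 3 - (1 - 5)/(S - 5) = 3 - (-4)/(-5 + S) = 3 + 4/(-5 + S))
k = 71 (k = 571 - 500 = 71)
k*(-420 + o(h)) = 71*(-420 + (-11 + 3*I)/(-5 + I)) = 71*(-420 + ((-5 - I)/26)*(-11 + 3*I)) = 71*(-420 + (-11 + 3*I)*(-5 - I)/26) = -29820 + 71*(-11 + 3*I)*(-5 - I)/26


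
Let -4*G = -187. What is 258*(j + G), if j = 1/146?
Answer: 1761237/146 ≈ 12063.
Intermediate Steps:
G = 187/4 (G = -¼*(-187) = 187/4 ≈ 46.750)
j = 1/146 ≈ 0.0068493
258*(j + G) = 258*(1/146 + 187/4) = 258*(13653/292) = 1761237/146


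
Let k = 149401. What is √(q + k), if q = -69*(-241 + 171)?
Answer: √154231 ≈ 392.72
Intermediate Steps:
q = 4830 (q = -69*(-70) = 4830)
√(q + k) = √(4830 + 149401) = √154231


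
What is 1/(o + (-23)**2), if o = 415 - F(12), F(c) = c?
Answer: 1/932 ≈ 0.0010730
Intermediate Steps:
o = 403 (o = 415 - 1*12 = 415 - 12 = 403)
1/(o + (-23)**2) = 1/(403 + (-23)**2) = 1/(403 + 529) = 1/932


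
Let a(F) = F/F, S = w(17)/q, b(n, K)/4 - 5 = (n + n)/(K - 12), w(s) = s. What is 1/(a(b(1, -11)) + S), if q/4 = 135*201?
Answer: 108540/108557 ≈ 0.99984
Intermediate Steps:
q = 108540 (q = 4*(135*201) = 4*27135 = 108540)
b(n, K) = 20 + 8*n/(-12 + K) (b(n, K) = 20 + 4*((n + n)/(K - 12)) = 20 + 4*((2*n)/(-12 + K)) = 20 + 4*(2*n/(-12 + K)) = 20 + 8*n/(-12 + K))
S = 17/108540 ≈ 0.00015662
a(F) = 1
1/(a(b(1, -11)) + S) = 1/(1 + 17/108540) = 1/(108557/108540) = 108540/108557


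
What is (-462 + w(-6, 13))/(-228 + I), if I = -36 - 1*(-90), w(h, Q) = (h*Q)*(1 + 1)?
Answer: 103/29 ≈ 3.5517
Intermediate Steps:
w(h, Q) = 2*Q*h (w(h, Q) = (Q*h)*2 = 2*Q*h)
I = 54 (I = -36 + 90 = 54)
(-462 + w(-6, 13))/(-228 + I) = (-462 + 2*13*(-6))/(-228 + 54) = (-462 - 156)/(-174) = -618*(-1/174) = 103/29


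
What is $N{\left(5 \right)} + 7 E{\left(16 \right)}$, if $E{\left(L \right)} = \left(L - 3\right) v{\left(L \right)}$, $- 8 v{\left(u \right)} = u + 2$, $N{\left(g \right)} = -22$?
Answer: $- \frac{907}{4} \approx -226.75$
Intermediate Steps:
$v{\left(u \right)} = - \frac{1}{4} - \frac{u}{8}$ ($v{\left(u \right)} = - \frac{u + 2}{8} = - \frac{2 + u}{8} = - \frac{1}{4} - \frac{u}{8}$)
$E{\left(L \right)} = \left(-3 + L\right) \left(- \frac{1}{4} - \frac{L}{8}\right)$ ($E{\left(L \right)} = \left(L - 3\right) \left(- \frac{1}{4} - \frac{L}{8}\right) = \left(-3 + L\right) \left(- \frac{1}{4} - \frac{L}{8}\right)$)
$N{\left(5 \right)} + 7 E{\left(16 \right)} = -22 + 7 \left(\frac{3}{4} - \frac{16^{2}}{8} + \frac{1}{8} \cdot 16\right) = -22 + 7 \left(\frac{3}{4} - 32 + 2\right) = -22 + 7 \left(- \frac{117}{4}\right) = -22 - \frac{819}{4} = - \frac{907}{4}$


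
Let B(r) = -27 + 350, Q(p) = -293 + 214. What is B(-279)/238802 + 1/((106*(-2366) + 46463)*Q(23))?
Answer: 5214203963/3854815196214 ≈ 0.0013526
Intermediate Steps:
Q(p) = -79
B(r) = 323
B(-279)/238802 + 1/((106*(-2366) + 46463)*Q(23)) = 323/238802 + 1/((106*(-2366) + 46463)*(-79)) = 323*(1/238802) - 1/79/(-250796 + 46463) = 323/238802 - 1/79/(-204333) = 323/238802 - 1/204333*(-1/79) = 323/238802 + 1/16142307 = 5214203963/3854815196214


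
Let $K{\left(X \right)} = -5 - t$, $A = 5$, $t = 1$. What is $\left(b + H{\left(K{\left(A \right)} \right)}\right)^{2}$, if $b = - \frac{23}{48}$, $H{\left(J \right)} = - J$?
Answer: $\frac{70225}{2304} \approx 30.48$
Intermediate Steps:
$K{\left(X \right)} = -6$ ($K{\left(X \right)} = -5 - 1 = -6$)
$b = - \frac{23}{48}$ ($b = \left(-23\right) \frac{1}{48} = - \frac{23}{48} \approx -0.47917$)
$\left(b + H{\left(K{\left(A \right)} \right)}\right)^{2} = \left(- \frac{23}{48} - -6\right)^{2} = \left(- \frac{23}{48} + 6\right)^{2} = \left(\frac{265}{48}\right)^{2} = \frac{70225}{2304}$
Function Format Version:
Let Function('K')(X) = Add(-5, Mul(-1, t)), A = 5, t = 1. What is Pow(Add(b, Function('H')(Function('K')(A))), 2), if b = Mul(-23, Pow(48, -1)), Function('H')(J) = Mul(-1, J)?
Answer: Rational(70225, 2304) ≈ 30.480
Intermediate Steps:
Function('K')(X) = -6 (Function('K')(X) = Add(-5, Mul(-1, 1)) = Add(-5, -1) = -6)
b = Rational(-23, 48) (b = Mul(-23, Rational(1, 48)) = Rational(-23, 48) ≈ -0.47917)
Pow(Add(b, Function('H')(Function('K')(A))), 2) = Pow(Add(Rational(-23, 48), Mul(-1, -6)), 2) = Pow(Add(Rational(-23, 48), 6), 2) = Pow(Rational(265, 48), 2) = Rational(70225, 2304)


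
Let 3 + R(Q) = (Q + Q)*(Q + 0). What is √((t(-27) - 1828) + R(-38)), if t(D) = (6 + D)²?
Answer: √1498 ≈ 38.704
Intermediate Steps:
R(Q) = -3 + 2*Q² (R(Q) = -3 + (Q + Q)*(Q + 0) = -3 + (2*Q)*Q = -3 + 2*Q²)
√((t(-27) - 1828) + R(-38)) = √(((6 - 27)² - 1828) + (-3 + 2*(-38)²)) = √(((-21)² - 1828) + (-3 + 2*1444)) = √((441 - 1828) + (-3 + 2888)) = √(-1387 + 2885) = √1498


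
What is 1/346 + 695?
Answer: 240471/346 ≈ 695.00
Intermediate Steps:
1/346 + 695 = 240471/346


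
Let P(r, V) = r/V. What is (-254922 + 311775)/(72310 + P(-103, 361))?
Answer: 2280437/2900423 ≈ 0.78624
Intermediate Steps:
(-254922 + 311775)/(72310 + P(-103, 361)) = (-254922 + 311775)/(72310 - 103/361) = 56853/(72310 - 103*1/361) = 56853/(72310 - 103/361) = 56853/(26103807/361) = 56853*(361/26103807) = 2280437/2900423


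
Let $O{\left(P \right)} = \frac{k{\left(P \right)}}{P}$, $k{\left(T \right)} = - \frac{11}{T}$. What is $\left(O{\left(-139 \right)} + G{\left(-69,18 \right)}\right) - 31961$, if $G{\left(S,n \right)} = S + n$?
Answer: $- \frac{618503863}{19321} \approx -32012.0$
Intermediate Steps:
$O{\left(P \right)} = - \frac{11}{P^{2}}$ ($O{\left(P \right)} = \frac{\left(-11\right) \frac{1}{P}}{P} = - \frac{11}{P^{2}}$)
$\left(O{\left(-139 \right)} + G{\left(-69,18 \right)}\right) - 31961 = \left(- \frac{11}{19321} + \left(-69 + 18\right)\right) - 31961 = \left(\left(-11\right) \frac{1}{19321} - 51\right) - 31961 = \left(- \frac{11}{19321} - 51\right) - 31961 = - \frac{985382}{19321} - 31961 = - \frac{618503863}{19321}$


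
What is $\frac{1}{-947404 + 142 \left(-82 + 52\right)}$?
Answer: $- \frac{1}{951664} \approx -1.0508 \cdot 10^{-6}$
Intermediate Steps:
$\frac{1}{-947404 + 142 \left(-82 + 52\right)} = \frac{1}{-947404 + 142 \left(-30\right)} = \frac{1}{-947404 - 4260} = \frac{1}{-951664} = - \frac{1}{951664}$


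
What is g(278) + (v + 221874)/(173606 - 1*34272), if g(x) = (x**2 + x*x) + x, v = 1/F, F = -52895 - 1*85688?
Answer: 2990002289021353/19309323722 ≈ 1.5485e+5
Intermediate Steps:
F = -138583 (F = -52895 - 85688 = -138583)
v = -1/138583 (v = 1/(-138583) = -1/138583 ≈ -7.2159e-6)
g(x) = x + 2*x**2 (g(x) = (x**2 + x**2) + x = 2*x**2 + x = x + 2*x**2)
g(278) + (v + 221874)/(173606 - 1*34272) = 278*(1 + 2*278) + (-1/138583 + 221874)/(173606 - 1*34272) = 278*(1 + 556) + 30747964541/(138583*(173606 - 34272)) = 278*557 + (30747964541/138583)/139334 = 154846 + (30747964541/138583)*(1/139334) = 154846 + 30747964541/19309323722 = 2990002289021353/19309323722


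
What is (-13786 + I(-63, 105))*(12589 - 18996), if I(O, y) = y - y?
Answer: 88326902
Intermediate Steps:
I(O, y) = 0
(-13786 + I(-63, 105))*(12589 - 18996) = (-13786 + 0)*(12589 - 18996) = -13786*(-6407) = 88326902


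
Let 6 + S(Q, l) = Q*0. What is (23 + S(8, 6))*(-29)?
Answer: -493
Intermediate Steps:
S(Q, l) = -6 (S(Q, l) = -6 + Q*0 = -6 + 0 = -6)
(23 + S(8, 6))*(-29) = (23 - 6)*(-29) = 17*(-29) = -493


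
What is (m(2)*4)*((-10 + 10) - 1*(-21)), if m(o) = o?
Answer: 168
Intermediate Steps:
(m(2)*4)*((-10 + 10) - 1*(-21)) = (2*4)*((-10 + 10) - 1*(-21)) = 8*(0 + 21) = 8*21 = 168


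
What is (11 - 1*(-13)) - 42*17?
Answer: -690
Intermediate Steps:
(11 - 1*(-13)) - 42*17 = (11 + 13) - 714 = 24 - 714 = -690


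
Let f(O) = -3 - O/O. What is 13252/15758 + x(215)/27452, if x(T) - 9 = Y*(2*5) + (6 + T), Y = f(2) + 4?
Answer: 91854561/108147154 ≈ 0.84935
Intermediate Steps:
f(O) = -4 (f(O) = -3 - 1*1 = -3 - 1 = -4)
Y = 0 (Y = -4 + 4 = 0)
x(T) = 15 + T (x(T) = 9 + (0*(2*5) + (6 + T)) = 9 + (0*10 + (6 + T)) = 9 + (0 + (6 + T)) = 9 + (6 + T) = 15 + T)
13252/15758 + x(215)/27452 = 13252/15758 + (15 + 215)/27452 = 13252*(1/15758) + 230*(1/27452) = 6626/7879 + 115/13726 = 91854561/108147154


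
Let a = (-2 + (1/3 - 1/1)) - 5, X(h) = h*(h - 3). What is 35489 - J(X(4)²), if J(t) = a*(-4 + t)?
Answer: 35581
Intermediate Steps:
X(h) = h*(-3 + h)
a = -23/3 (a = (-2 + (1*(⅓) - 1*1)) - 5 = (-2 + (⅓ - 1)) - 5 = (-2 - ⅔) - 5 = -8/3 - 5 = -23/3 ≈ -7.6667)
J(t) = 92/3 - 23*t/3 (J(t) = -23*(-4 + t)/3 = 92/3 - 23*t/3)
35489 - J(X(4)²) = 35489 - (92/3 - 23*16*(-3 + 4)²/3) = 35489 - (92/3 - 23*(4*1)²/3) = 35489 - (92/3 - 23/3*4²) = 35489 - (92/3 - 23/3*16) = 35489 - (92/3 - 368/3) = 35489 - 1*(-92) = 35489 + 92 = 35581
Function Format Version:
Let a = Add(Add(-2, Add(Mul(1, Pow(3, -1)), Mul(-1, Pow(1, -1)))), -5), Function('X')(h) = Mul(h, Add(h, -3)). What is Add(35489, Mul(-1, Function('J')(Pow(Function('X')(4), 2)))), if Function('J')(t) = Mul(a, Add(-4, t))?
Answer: 35581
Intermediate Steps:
Function('X')(h) = Mul(h, Add(-3, h))
a = Rational(-23, 3) (a = Add(Add(-2, Add(Mul(1, Rational(1, 3)), Mul(-1, 1))), -5) = Add(Add(-2, Add(Rational(1, 3), -1)), -5) = Add(Add(-2, Rational(-2, 3)), -5) = Add(Rational(-8, 3), -5) = Rational(-23, 3) ≈ -7.6667)
Function('J')(t) = Add(Rational(92, 3), Mul(Rational(-23, 3), t)) (Function('J')(t) = Mul(Rational(-23, 3), Add(-4, t)) = Add(Rational(92, 3), Mul(Rational(-23, 3), t)))
Add(35489, Mul(-1, Function('J')(Pow(Function('X')(4), 2)))) = Add(35489, Mul(-1, Add(Rational(92, 3), Mul(Rational(-23, 3), Pow(Mul(4, Add(-3, 4)), 2))))) = Add(35489, Mul(-1, Add(Rational(92, 3), Mul(Rational(-23, 3), Pow(Mul(4, 1), 2))))) = Add(35489, Mul(-1, Add(Rational(92, 3), Mul(Rational(-23, 3), Pow(4, 2))))) = Add(35489, Mul(-1, Add(Rational(92, 3), Mul(Rational(-23, 3), 16)))) = Add(35489, Mul(-1, Add(Rational(92, 3), Rational(-368, 3)))) = Add(35489, Mul(-1, -92)) = Add(35489, 92) = 35581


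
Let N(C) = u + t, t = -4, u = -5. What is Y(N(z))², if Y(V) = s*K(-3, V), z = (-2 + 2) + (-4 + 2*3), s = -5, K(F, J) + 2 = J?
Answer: 3025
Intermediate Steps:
K(F, J) = -2 + J
z = 2 (z = 0 + (-4 + 6) = 0 + 2 = 2)
N(C) = -9 (N(C) = -5 - 4 = -9)
Y(V) = 10 - 5*V (Y(V) = -5*(-2 + V) = 10 - 5*V)
Y(N(z))² = (10 - 5*(-9))² = (10 + 45)² = 55² = 3025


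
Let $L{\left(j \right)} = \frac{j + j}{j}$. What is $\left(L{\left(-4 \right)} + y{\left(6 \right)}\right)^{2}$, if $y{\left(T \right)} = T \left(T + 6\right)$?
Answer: $5476$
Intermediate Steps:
$L{\left(j \right)} = 2$ ($L{\left(j \right)} = \frac{2 j}{j} = 2$)
$y{\left(T \right)} = T \left(6 + T\right)$
$\left(L{\left(-4 \right)} + y{\left(6 \right)}\right)^{2} = \left(2 + 6 \left(6 + 6\right)\right)^{2} = \left(2 + 6 \cdot 12\right)^{2} = \left(2 + 72\right)^{2} = 74^{2} = 5476$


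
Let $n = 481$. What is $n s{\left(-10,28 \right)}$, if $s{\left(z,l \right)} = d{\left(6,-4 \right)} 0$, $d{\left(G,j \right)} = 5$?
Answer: $0$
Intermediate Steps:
$s{\left(z,l \right)} = 0$ ($s{\left(z,l \right)} = 5 \cdot 0 = 0$)
$n s{\left(-10,28 \right)} = 481 \cdot 0 = 0$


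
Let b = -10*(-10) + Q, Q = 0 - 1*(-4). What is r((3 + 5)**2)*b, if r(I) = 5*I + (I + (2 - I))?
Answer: 33488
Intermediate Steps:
Q = 4 (Q = 0 + 4 = 4)
b = 104 (b = -10*(-10) + 4 = 100 + 4 = 104)
r(I) = 2 + 5*I (r(I) = 5*I + 2 = 2 + 5*I)
r((3 + 5)**2)*b = (2 + 5*(3 + 5)**2)*104 = (2 + 5*8**2)*104 = (2 + 5*64)*104 = (2 + 320)*104 = 322*104 = 33488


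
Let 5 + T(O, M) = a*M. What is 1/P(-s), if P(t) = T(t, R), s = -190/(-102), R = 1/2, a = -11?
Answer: -2/21 ≈ -0.095238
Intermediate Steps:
R = 1/2 ≈ 0.50000
s = 95/51 (s = -190*(-1/102) = 95/51 ≈ 1.8627)
T(O, M) = -5 - 11*M
P(t) = -21/2 (P(t) = -5 - 11*1/2 = -5 - 11/2 = -21/2)
1/P(-s) = 1/(-21/2) = -2/21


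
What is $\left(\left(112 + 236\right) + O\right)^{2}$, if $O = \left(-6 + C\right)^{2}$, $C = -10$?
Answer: $364816$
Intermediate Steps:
$O = 256$ ($O = \left(-6 - 10\right)^{2} = \left(-16\right)^{2} = 256$)
$\left(\left(112 + 236\right) + O\right)^{2} = \left(\left(112 + 236\right) + 256\right)^{2} = \left(348 + 256\right)^{2} = 604^{2} = 364816$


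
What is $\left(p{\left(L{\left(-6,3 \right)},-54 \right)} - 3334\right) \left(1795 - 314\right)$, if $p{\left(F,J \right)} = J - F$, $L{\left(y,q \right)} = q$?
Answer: $-5022071$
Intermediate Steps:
$\left(p{\left(L{\left(-6,3 \right)},-54 \right)} - 3334\right) \left(1795 - 314\right) = \left(\left(-54 - 3\right) - 3334\right) \left(1795 - 314\right) = \left(\left(-54 - 3\right) - 3334\right) 1481 = \left(-57 - 3334\right) 1481 = \left(-3391\right) 1481 = -5022071$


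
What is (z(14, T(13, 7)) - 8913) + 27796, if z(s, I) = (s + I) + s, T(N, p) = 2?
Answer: 18913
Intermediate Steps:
z(s, I) = I + 2*s (z(s, I) = (I + s) + s = I + 2*s)
(z(14, T(13, 7)) - 8913) + 27796 = ((2 + 2*14) - 8913) + 27796 = ((2 + 28) - 8913) + 27796 = (30 - 8913) + 27796 = -8883 + 27796 = 18913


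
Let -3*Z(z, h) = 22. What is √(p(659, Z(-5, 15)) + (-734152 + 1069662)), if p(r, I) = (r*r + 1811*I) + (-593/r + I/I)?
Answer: √2956842968079/1977 ≈ 869.78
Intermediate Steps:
Z(z, h) = -22/3 (Z(z, h) = -⅓*22 = -22/3)
p(r, I) = 1 + r² - 593/r + 1811*I (p(r, I) = (r² + 1811*I) + (-593/r + 1) = (r² + 1811*I) + (1 - 593/r) = 1 + r² - 593/r + 1811*I)
√(p(659, Z(-5, 15)) + (-734152 + 1069662)) = √((1 + 659² - 593/659 + 1811*(-22/3)) + (-734152 + 1069662)) = √((1 + 434281 - 593*1/659 - 39842/3) + 335510) = √((1 + 434281 - 593/659 - 39842/3) + 335510) = √(832317857/1977 + 335510) = √(1495621127/1977) = √2956842968079/1977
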